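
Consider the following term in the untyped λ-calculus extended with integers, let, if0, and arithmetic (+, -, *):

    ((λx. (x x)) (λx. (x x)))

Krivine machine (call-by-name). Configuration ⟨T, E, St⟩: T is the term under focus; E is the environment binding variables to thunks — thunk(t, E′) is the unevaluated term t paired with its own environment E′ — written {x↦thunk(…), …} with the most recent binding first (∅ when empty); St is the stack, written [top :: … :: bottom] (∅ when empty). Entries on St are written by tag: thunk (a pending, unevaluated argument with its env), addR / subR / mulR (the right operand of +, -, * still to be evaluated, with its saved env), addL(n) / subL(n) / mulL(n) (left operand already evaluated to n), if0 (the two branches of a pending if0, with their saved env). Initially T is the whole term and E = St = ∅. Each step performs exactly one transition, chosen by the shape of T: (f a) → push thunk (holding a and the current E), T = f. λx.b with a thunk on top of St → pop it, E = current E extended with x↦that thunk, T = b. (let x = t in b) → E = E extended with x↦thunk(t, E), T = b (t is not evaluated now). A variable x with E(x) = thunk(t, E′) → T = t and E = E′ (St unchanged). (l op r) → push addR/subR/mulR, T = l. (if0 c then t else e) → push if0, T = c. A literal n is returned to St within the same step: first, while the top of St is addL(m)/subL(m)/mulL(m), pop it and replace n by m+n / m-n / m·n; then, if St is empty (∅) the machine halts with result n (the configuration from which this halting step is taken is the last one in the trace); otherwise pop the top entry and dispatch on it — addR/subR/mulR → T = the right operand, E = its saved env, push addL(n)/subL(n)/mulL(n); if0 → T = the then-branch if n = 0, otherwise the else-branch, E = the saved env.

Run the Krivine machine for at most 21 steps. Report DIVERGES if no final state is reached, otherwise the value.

[0] [T=((λx. (x x)) (λx. (x x))) | E=∅ | St=∅]
[1] [T=(λx. (x x)) | E=∅ | St=[thunk]]
[2] [T=(x x) | E={x↦thunk((λx. (x x)), ∅)} | St=∅]
[3] [T=x | E={x↦thunk((λx. (x x)), ∅)} | St=[thunk]]
[4] [T=(λx. (x x)) | E=∅ | St=[thunk]]
[5] [T=(x x) | E={x↦thunk(x, {x↦thunk((λx. (x x)), ∅)})} | St=∅]
[6] [T=x | E={x↦thunk(x, {x↦thunk((λx. (x x)), ∅)})} | St=[thunk]]
[7] [T=x | E={x↦thunk((λx. (x x)), ∅)} | St=[thunk]]
[8] [T=(λx. (x x)) | E=∅ | St=[thunk]]
[9] [T=(x x) | E={x↦thunk(x, {x↦thunk(x, {x↦thunk((λx. (x x)), ∅)})})} | St=∅]
[10] [T=x | E={x↦thunk(x, {x↦thunk(x, {x↦thunk((λx. (x x)), ∅)})})} | St=[thunk]]
[11] [T=x | E={x↦thunk(x, {x↦thunk((λx. (x x)), ∅)})} | St=[thunk]]
[12] [T=x | E={x↦thunk((λx. (x x)), ∅)} | St=[thunk]]
[13] [T=(λx. (x x)) | E=∅ | St=[thunk]]
[14] [T=(x x) | E={x↦thunk(x, {x↦thunk(x, {x↦thunk(x, {x↦thunk((λx. (x x)), ∅)})})})} | St=∅]
[15] [T=x | E={x↦thunk(x, {x↦thunk(x, {x↦thunk(x, {x↦thunk((λx. (x x)), ∅)})})})} | St=[thunk]]
[16] [T=x | E={x↦thunk(x, {x↦thunk(x, {x↦thunk((λx. (x x)), ∅)})})} | St=[thunk]]
[17] [T=x | E={x↦thunk(x, {x↦thunk((λx. (x x)), ∅)})} | St=[thunk]]
[18] [T=x | E={x↦thunk((λx. (x x)), ∅)} | St=[thunk]]
[19] [T=(λx. (x x)) | E=∅ | St=[thunk]]
[20] [T=(x x) | E={x↦thunk(x, {x↦thunk(x, {x↦thunk(x, {x↦thunk(x, {x↦thunk((λx. (x x)), ∅)})})})})} | St=∅]
[21] [T=x | E={x↦thunk(x, {x↦thunk(x, {x↦thunk(x, {x↦thunk(x, {x↦thunk((λx. (x x)), ∅)})})})})} | St=[thunk]]
→ 21 transitions taken and the configuration is still not final: no result within 21 steps

Answer: DIVERGES (no final state within 21 steps)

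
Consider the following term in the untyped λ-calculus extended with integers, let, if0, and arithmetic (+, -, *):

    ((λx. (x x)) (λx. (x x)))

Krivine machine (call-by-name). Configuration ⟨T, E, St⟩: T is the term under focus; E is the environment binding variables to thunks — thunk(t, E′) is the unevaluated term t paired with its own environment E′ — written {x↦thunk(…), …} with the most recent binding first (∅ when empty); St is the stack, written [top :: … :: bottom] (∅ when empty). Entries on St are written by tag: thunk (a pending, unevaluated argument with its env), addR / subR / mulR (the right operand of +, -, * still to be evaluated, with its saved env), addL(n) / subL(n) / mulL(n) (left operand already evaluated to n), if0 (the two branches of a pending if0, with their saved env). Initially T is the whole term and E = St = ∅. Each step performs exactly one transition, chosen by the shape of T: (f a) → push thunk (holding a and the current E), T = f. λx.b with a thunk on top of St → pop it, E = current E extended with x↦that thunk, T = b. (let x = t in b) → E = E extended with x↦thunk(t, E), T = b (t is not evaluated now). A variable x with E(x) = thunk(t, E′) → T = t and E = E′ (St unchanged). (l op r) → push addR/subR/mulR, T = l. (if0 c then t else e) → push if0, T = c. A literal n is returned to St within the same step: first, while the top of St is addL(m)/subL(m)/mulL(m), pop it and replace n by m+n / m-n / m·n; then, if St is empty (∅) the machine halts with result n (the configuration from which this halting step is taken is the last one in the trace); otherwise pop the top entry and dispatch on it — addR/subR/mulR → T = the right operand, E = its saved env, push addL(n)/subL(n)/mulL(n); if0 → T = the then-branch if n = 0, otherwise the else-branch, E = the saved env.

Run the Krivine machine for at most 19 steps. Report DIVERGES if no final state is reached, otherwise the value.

[0] <T=((λx. (x x)) (λx. (x x))), E=∅, St=∅>
[1] <T=(λx. (x x)), E=∅, St=[thunk]>
[2] <T=(x x), E={x↦thunk((λx. (x x)), ∅)}, St=∅>
[3] <T=x, E={x↦thunk((λx. (x x)), ∅)}, St=[thunk]>
[4] <T=(λx. (x x)), E=∅, St=[thunk]>
[5] <T=(x x), E={x↦thunk(x, {x↦thunk((λx. (x x)), ∅)})}, St=∅>
[6] <T=x, E={x↦thunk(x, {x↦thunk((λx. (x x)), ∅)})}, St=[thunk]>
[7] <T=x, E={x↦thunk((λx. (x x)), ∅)}, St=[thunk]>
[8] <T=(λx. (x x)), E=∅, St=[thunk]>
[9] <T=(x x), E={x↦thunk(x, {x↦thunk(x, {x↦thunk((λx. (x x)), ∅)})})}, St=∅>
[10] <T=x, E={x↦thunk(x, {x↦thunk(x, {x↦thunk((λx. (x x)), ∅)})})}, St=[thunk]>
[11] <T=x, E={x↦thunk(x, {x↦thunk((λx. (x x)), ∅)})}, St=[thunk]>
[12] <T=x, E={x↦thunk((λx. (x x)), ∅)}, St=[thunk]>
[13] <T=(λx. (x x)), E=∅, St=[thunk]>
[14] <T=(x x), E={x↦thunk(x, {x↦thunk(x, {x↦thunk(x, {x↦thunk((λx. (x x)), ∅)})})})}, St=∅>
[15] <T=x, E={x↦thunk(x, {x↦thunk(x, {x↦thunk(x, {x↦thunk((λx. (x x)), ∅)})})})}, St=[thunk]>
[16] <T=x, E={x↦thunk(x, {x↦thunk(x, {x↦thunk((λx. (x x)), ∅)})})}, St=[thunk]>
[17] <T=x, E={x↦thunk(x, {x↦thunk((λx. (x x)), ∅)})}, St=[thunk]>
[18] <T=x, E={x↦thunk((λx. (x x)), ∅)}, St=[thunk]>
[19] <T=(λx. (x x)), E=∅, St=[thunk]>
→ 19 transitions taken and the configuration is still not final: no result within 19 steps

Answer: DIVERGES (no final state within 19 steps)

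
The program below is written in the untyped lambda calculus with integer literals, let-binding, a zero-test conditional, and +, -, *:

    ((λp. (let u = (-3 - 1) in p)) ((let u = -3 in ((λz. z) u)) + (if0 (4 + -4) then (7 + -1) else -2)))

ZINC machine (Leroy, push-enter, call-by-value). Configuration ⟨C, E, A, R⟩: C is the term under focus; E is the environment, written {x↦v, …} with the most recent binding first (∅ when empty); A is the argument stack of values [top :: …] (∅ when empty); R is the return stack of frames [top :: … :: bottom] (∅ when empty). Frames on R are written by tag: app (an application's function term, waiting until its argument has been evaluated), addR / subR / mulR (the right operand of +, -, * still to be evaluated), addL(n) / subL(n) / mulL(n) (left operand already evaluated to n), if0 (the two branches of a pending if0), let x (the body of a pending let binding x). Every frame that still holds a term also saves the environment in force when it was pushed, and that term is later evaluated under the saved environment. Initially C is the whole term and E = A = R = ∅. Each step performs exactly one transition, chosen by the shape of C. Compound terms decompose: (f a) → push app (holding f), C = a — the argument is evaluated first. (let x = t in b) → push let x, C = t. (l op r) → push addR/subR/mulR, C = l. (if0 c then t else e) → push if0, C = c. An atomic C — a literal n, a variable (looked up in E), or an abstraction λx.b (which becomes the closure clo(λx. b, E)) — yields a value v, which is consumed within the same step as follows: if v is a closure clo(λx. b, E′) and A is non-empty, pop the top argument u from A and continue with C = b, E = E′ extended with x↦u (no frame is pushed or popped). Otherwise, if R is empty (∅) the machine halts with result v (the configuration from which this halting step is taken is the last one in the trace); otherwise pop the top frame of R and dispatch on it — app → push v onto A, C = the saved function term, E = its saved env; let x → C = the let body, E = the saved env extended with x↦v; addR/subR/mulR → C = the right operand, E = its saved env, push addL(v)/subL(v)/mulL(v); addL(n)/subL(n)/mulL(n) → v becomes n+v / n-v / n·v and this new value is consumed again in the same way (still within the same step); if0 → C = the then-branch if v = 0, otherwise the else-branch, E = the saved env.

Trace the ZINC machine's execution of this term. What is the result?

t=0: [C=((λp. (let u = (-3 - 1) in p)) ((let u = -3 in ((λz. z) u)) + (if0 (4 + -4) then (7 + -1) else -2))) | E=∅ | A=∅ | R=∅]
t=1: [C=((let u = -3 in ((λz. z) u)) + (if0 (4 + -4) then (7 + -1) else -2)) | E=∅ | A=∅ | R=[app]]
t=2: [C=(let u = -3 in ((λz. z) u)) | E=∅ | A=∅ | R=[addR :: app]]
t=3: [C=-3 | E=∅ | A=∅ | R=[let u :: addR :: app]]
t=4: [C=((λz. z) u) | E={u↦-3} | A=∅ | R=[addR :: app]]
t=5: [C=u | E={u↦-3} | A=∅ | R=[app :: addR :: app]]
t=6: [C=(λz. z) | E={u↦-3} | A=[-3] | R=[addR :: app]]
t=7: [C=z | E={z↦-3, u↦-3} | A=∅ | R=[addR :: app]]
t=8: [C=(if0 (4 + -4) then (7 + -1) else -2) | E=∅ | A=∅ | R=[addL(-3) :: app]]
t=9: [C=(4 + -4) | E=∅ | A=∅ | R=[if0 :: addL(-3) :: app]]
t=10: [C=4 | E=∅ | A=∅ | R=[addR :: if0 :: addL(-3) :: app]]
t=11: [C=-4 | E=∅ | A=∅ | R=[addL(4) :: if0 :: addL(-3) :: app]]
t=12: [C=(7 + -1) | E=∅ | A=∅ | R=[addL(-3) :: app]]
t=13: [C=7 | E=∅ | A=∅ | R=[addR :: addL(-3) :: app]]
t=14: [C=-1 | E=∅ | A=∅ | R=[addL(7) :: addL(-3) :: app]]
t=15: [C=(λp. (let u = (-3 - 1) in p)) | E=∅ | A=[3] | R=∅]
t=16: [C=(let u = (-3 - 1) in p) | E={p↦3} | A=∅ | R=∅]
t=17: [C=(-3 - 1) | E={p↦3} | A=∅ | R=[let u]]
t=18: [C=-3 | E={p↦3} | A=∅ | R=[subR :: let u]]
t=19: [C=1 | E={p↦3} | A=∅ | R=[subL(-3) :: let u]]
t=20: [C=p | E={u↦-4, p↦3} | A=∅ | R=∅]
→ final value 3

Answer: 3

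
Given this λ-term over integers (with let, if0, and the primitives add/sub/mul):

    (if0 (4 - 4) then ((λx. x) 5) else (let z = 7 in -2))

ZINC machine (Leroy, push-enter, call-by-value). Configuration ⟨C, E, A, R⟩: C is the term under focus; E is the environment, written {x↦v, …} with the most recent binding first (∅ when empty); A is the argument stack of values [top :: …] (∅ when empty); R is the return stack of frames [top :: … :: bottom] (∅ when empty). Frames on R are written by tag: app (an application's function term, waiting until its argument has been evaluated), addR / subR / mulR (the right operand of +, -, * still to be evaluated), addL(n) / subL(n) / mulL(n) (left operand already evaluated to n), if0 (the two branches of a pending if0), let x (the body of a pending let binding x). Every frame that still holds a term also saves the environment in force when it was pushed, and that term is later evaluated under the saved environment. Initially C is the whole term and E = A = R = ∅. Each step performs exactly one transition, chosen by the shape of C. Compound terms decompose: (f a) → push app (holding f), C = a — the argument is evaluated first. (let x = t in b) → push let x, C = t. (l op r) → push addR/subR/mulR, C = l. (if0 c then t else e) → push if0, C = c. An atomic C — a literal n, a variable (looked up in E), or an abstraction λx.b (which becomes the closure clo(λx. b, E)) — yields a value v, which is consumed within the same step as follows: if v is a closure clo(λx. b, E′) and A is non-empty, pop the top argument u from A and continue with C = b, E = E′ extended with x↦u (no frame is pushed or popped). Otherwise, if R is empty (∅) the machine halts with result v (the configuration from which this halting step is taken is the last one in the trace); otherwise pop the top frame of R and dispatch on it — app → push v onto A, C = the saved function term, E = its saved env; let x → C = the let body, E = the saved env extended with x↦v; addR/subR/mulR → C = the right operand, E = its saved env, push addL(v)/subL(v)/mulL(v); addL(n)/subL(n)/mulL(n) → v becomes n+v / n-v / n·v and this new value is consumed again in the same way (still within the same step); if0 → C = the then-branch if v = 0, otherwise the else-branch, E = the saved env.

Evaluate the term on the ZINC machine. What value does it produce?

t=0: <C=(if0 (4 - 4) then ((λx. x) 5) else (let z = 7 in -2)), E=∅, A=∅, R=∅>
t=1: <C=(4 - 4), E=∅, A=∅, R=[if0]>
t=2: <C=4, E=∅, A=∅, R=[subR :: if0]>
t=3: <C=4, E=∅, A=∅, R=[subL(4) :: if0]>
t=4: <C=((λx. x) 5), E=∅, A=∅, R=∅>
t=5: <C=5, E=∅, A=∅, R=[app]>
t=6: <C=(λx. x), E=∅, A=[5], R=∅>
t=7: <C=x, E={x↦5}, A=∅, R=∅>
→ final value 5

Answer: 5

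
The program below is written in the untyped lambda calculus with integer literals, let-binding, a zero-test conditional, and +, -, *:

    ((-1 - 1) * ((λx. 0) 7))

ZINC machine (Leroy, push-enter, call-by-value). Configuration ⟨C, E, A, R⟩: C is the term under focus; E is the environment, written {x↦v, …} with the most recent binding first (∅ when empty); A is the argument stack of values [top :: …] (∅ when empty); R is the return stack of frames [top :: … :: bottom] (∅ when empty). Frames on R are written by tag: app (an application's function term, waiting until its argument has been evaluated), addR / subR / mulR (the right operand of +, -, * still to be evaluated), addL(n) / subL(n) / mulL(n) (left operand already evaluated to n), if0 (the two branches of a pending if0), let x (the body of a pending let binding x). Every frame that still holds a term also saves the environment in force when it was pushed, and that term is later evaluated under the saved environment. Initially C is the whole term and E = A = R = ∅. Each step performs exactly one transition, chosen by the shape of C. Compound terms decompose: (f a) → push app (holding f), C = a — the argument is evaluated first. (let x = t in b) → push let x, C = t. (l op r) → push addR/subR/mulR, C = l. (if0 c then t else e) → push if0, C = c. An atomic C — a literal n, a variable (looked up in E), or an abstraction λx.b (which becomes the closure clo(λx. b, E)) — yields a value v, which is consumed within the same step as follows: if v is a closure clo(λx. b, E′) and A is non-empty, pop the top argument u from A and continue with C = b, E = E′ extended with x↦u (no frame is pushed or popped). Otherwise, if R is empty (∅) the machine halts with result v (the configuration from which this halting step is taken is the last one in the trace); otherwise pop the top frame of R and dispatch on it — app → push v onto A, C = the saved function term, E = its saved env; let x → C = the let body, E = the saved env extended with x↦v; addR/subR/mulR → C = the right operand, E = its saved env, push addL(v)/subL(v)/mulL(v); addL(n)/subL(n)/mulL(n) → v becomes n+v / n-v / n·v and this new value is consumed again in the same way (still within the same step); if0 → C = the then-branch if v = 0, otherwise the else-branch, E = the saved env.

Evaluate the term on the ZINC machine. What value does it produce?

step 0: <C=((-1 - 1) * ((λx. 0) 7)), E=∅, A=∅, R=∅>
step 1: <C=(-1 - 1), E=∅, A=∅, R=[mulR]>
step 2: <C=-1, E=∅, A=∅, R=[subR :: mulR]>
step 3: <C=1, E=∅, A=∅, R=[subL(-1) :: mulR]>
step 4: <C=((λx. 0) 7), E=∅, A=∅, R=[mulL(-2)]>
step 5: <C=7, E=∅, A=∅, R=[app :: mulL(-2)]>
step 6: <C=(λx. 0), E=∅, A=[7], R=[mulL(-2)]>
step 7: <C=0, E={x↦7}, A=∅, R=[mulL(-2)]>
→ final value 0

Answer: 0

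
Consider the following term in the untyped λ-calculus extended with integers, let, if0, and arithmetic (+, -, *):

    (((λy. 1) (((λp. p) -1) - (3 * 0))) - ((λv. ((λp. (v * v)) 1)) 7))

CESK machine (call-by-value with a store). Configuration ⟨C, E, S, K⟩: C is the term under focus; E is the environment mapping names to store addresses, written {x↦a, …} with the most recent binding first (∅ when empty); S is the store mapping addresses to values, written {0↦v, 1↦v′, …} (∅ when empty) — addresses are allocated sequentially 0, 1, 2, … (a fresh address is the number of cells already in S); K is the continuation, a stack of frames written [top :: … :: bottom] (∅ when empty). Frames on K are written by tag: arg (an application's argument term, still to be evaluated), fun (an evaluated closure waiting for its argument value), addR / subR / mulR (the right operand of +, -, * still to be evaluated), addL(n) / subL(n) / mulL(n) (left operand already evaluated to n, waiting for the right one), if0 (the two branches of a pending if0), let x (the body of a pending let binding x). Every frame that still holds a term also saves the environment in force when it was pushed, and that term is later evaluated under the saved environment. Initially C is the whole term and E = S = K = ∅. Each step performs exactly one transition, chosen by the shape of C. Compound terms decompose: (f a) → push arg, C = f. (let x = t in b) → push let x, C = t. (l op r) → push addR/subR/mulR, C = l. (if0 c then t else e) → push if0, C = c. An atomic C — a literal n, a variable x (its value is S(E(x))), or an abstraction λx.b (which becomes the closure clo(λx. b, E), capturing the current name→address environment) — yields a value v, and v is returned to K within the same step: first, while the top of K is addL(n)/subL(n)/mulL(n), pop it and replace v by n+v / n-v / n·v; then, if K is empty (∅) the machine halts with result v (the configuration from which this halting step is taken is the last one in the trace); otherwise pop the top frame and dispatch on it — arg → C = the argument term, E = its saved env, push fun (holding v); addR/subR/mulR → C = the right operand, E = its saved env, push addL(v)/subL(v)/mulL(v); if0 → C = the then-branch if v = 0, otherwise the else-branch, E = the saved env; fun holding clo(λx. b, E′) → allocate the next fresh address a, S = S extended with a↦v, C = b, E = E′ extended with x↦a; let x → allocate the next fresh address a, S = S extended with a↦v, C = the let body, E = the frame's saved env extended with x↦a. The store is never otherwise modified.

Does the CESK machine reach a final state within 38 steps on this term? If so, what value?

Answer: -48

Derivation:
0. <C=(((λy. 1) (((λp. p) -1) - (3 * 0))) - ((λv. ((λp. (v * v)) 1)) 7)), E=∅, S=∅, K=∅>
1. <C=((λy. 1) (((λp. p) -1) - (3 * 0))), E=∅, S=∅, K=[subR]>
2. <C=(λy. 1), E=∅, S=∅, K=[arg :: subR]>
3. <C=(((λp. p) -1) - (3 * 0)), E=∅, S=∅, K=[fun :: subR]>
4. <C=((λp. p) -1), E=∅, S=∅, K=[subR :: fun :: subR]>
5. <C=(λp. p), E=∅, S=∅, K=[arg :: subR :: fun :: subR]>
6. <C=-1, E=∅, S=∅, K=[fun :: subR :: fun :: subR]>
7. <C=p, E={p↦0}, S={0↦-1}, K=[subR :: fun :: subR]>
8. <C=(3 * 0), E=∅, S={0↦-1}, K=[subL(-1) :: fun :: subR]>
9. <C=3, E=∅, S={0↦-1}, K=[mulR :: subL(-1) :: fun :: subR]>
10. <C=0, E=∅, S={0↦-1}, K=[mulL(3) :: subL(-1) :: fun :: subR]>
11. <C=1, E={y↦1}, S={0↦-1, 1↦-1}, K=[subR]>
12. <C=((λv. ((λp. (v * v)) 1)) 7), E=∅, S={0↦-1, 1↦-1}, K=[subL(1)]>
13. <C=(λv. ((λp. (v * v)) 1)), E=∅, S={0↦-1, 1↦-1}, K=[arg :: subL(1)]>
14. <C=7, E=∅, S={0↦-1, 1↦-1}, K=[fun :: subL(1)]>
15. <C=((λp. (v * v)) 1), E={v↦2}, S={0↦-1, 1↦-1, 2↦7}, K=[subL(1)]>
16. <C=(λp. (v * v)), E={v↦2}, S={0↦-1, 1↦-1, 2↦7}, K=[arg :: subL(1)]>
17. <C=1, E={v↦2}, S={0↦-1, 1↦-1, 2↦7}, K=[fun :: subL(1)]>
18. <C=(v * v), E={p↦3, v↦2}, S={0↦-1, 1↦-1, 2↦7, 3↦1}, K=[subL(1)]>
19. <C=v, E={p↦3, v↦2}, S={0↦-1, 1↦-1, 2↦7, 3↦1}, K=[mulR :: subL(1)]>
20. <C=v, E={p↦3, v↦2}, S={0↦-1, 1↦-1, 2↦7, 3↦1}, K=[mulL(7) :: subL(1)]>
→ final value -48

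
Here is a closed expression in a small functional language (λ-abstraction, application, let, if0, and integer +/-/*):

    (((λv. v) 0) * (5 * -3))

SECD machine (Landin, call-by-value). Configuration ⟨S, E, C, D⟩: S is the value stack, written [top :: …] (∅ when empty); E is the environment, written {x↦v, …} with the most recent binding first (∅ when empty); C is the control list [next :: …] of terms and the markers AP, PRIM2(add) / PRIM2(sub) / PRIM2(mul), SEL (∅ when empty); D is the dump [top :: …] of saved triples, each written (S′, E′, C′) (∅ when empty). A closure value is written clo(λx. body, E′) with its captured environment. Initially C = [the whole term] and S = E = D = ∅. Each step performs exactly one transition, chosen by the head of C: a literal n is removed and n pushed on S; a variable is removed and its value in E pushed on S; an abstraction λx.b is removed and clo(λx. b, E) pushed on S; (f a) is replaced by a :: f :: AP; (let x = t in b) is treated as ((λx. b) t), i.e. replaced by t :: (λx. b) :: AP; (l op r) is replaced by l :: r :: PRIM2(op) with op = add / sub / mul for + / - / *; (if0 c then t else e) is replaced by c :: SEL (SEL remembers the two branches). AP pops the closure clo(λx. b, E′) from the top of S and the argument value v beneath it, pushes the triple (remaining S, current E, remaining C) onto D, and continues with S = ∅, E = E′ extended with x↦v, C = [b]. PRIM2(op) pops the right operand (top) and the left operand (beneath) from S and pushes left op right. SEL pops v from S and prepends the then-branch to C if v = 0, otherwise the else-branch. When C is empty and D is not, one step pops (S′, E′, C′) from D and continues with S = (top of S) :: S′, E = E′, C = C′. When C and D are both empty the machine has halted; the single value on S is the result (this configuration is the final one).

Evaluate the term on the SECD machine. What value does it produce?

step 0: [S=∅ | E=∅ | C=[(((λv. v) 0) * (5 * -3))] | D=∅]
step 1: [S=∅ | E=∅ | C=[((λv. v) 0) :: (5 * -3) :: PRIM2(mul)] | D=∅]
step 2: [S=∅ | E=∅ | C=[0 :: (λv. v) :: AP :: (5 * -3) :: PRIM2(mul)] | D=∅]
step 3: [S=[0] | E=∅ | C=[(λv. v) :: AP :: (5 * -3) :: PRIM2(mul)] | D=∅]
step 4: [S=[clo(λv. v, ∅) :: 0] | E=∅ | C=[AP :: (5 * -3) :: PRIM2(mul)] | D=∅]
step 5: [S=∅ | E={v↦0} | C=[v] | D=[(∅, ∅, [(5 * -3) :: PRIM2(mul)])]]
step 6: [S=[0] | E={v↦0} | C=∅ | D=[(∅, ∅, [(5 * -3) :: PRIM2(mul)])]]
step 7: [S=[0] | E=∅ | C=[(5 * -3) :: PRIM2(mul)] | D=∅]
step 8: [S=[0] | E=∅ | C=[5 :: -3 :: PRIM2(mul) :: PRIM2(mul)] | D=∅]
step 9: [S=[5 :: 0] | E=∅ | C=[-3 :: PRIM2(mul) :: PRIM2(mul)] | D=∅]
step 10: [S=[-3 :: 5 :: 0] | E=∅ | C=[PRIM2(mul) :: PRIM2(mul)] | D=∅]
step 11: [S=[-15 :: 0] | E=∅ | C=[PRIM2(mul)] | D=∅]
step 12: [S=[0] | E=∅ | C=∅ | D=∅]
→ final value 0

Answer: 0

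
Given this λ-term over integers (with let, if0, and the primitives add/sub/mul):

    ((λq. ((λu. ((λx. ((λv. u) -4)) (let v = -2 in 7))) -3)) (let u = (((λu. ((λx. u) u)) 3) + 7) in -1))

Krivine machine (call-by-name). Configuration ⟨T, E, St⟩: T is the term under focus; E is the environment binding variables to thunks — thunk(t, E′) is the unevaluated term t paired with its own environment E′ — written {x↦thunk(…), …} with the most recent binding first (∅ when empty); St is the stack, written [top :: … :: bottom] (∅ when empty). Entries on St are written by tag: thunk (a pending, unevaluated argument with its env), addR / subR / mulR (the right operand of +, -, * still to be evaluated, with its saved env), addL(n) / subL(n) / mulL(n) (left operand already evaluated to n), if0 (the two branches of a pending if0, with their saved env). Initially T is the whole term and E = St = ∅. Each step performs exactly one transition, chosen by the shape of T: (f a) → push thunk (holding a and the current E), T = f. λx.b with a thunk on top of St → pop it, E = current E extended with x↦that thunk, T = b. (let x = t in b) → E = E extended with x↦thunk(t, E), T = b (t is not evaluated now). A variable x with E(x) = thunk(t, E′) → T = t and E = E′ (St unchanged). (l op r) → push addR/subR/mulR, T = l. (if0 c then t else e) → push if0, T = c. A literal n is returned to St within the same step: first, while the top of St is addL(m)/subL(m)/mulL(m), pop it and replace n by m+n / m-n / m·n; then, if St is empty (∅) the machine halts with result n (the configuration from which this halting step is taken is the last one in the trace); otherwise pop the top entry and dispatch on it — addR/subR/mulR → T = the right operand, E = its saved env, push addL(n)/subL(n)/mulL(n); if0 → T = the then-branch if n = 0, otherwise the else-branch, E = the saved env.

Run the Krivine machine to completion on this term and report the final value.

[0] [T=((λq. ((λu. ((λx. ((λv. u) -4)) (let v = -2 in 7))) -3)) (let u = (((λu. ((λx. u) u)) 3) + 7) in -1)) | E=∅ | St=∅]
[1] [T=(λq. ((λu. ((λx. ((λv. u) -4)) (let v = -2 in 7))) -3)) | E=∅ | St=[thunk]]
[2] [T=((λu. ((λx. ((λv. u) -4)) (let v = -2 in 7))) -3) | E={q↦thunk((let u = (((λu. ((λx. u) u)) 3) + 7) in -1), ∅)} | St=∅]
[3] [T=(λu. ((λx. ((λv. u) -4)) (let v = -2 in 7))) | E={q↦thunk((let u = (((λu. ((λx. u) u)) 3) + 7) in -1), ∅)} | St=[thunk]]
[4] [T=((λx. ((λv. u) -4)) (let v = -2 in 7)) | E={u↦thunk(-3, {q↦thunk((let u = (((λu. ((λx. u) u)) 3) + 7) in -1), ∅)}), q↦thunk((let u = (((λu. ((λx. u) u)) 3) + 7) in -1), ∅)} | St=∅]
[5] [T=(λx. ((λv. u) -4)) | E={u↦thunk(-3, {q↦thunk((let u = (((λu. ((λx. u) u)) 3) + 7) in -1), ∅)}), q↦thunk((let u = (((λu. ((λx. u) u)) 3) + 7) in -1), ∅)} | St=[thunk]]
[6] [T=((λv. u) -4) | E={x↦thunk((let v = -2 in 7), {u↦thunk(-3, {q↦thunk((let u = (((λu. ((λx. u) u)) 3) + 7) in -1), ∅)}), q↦thunk((let u = (((λu. ((λx. u) u)) 3) + 7) in -1), ∅)}), u↦thunk(-3, {q↦thunk((let u = (((λu. ((λx. u) u)) 3) + 7) in -1), ∅)}), q↦thunk((let u = (((λu. ((λx. u) u)) 3) + 7) in -1), ∅)} | St=∅]
[7] [T=(λv. u) | E={x↦thunk((let v = -2 in 7), {u↦thunk(-3, {q↦thunk((let u = (((λu. ((λx. u) u)) 3) + 7) in -1), ∅)}), q↦thunk((let u = (((λu. ((λx. u) u)) 3) + 7) in -1), ∅)}), u↦thunk(-3, {q↦thunk((let u = (((λu. ((λx. u) u)) 3) + 7) in -1), ∅)}), q↦thunk((let u = (((λu. ((λx. u) u)) 3) + 7) in -1), ∅)} | St=[thunk]]
[8] [T=u | E={v↦thunk(-4, {x↦thunk((let v = -2 in 7), {u↦thunk(-3, {q↦thunk((let u = (((λu. ((λx. u) u)) 3) + 7) in -1), ∅)}), q↦thunk((let u = (((λu. ((λx. u) u)) 3) + 7) in -1), ∅)}), u↦thunk(-3, {q↦thunk((let u = (((λu. ((λx. u) u)) 3) + 7) in -1), ∅)}), q↦thunk((let u = (((λu. ((λx. u) u)) 3) + 7) in -1), ∅)}), x↦thunk((let v = -2 in 7), {u↦thunk(-3, {q↦thunk((let u = (((λu. ((λx. u) u)) 3) + 7) in -1), ∅)}), q↦thunk((let u = (((λu. ((λx. u) u)) 3) + 7) in -1), ∅)}), u↦thunk(-3, {q↦thunk((let u = (((λu. ((λx. u) u)) 3) + 7) in -1), ∅)}), q↦thunk((let u = (((λu. ((λx. u) u)) 3) + 7) in -1), ∅)} | St=∅]
[9] [T=-3 | E={q↦thunk((let u = (((λu. ((λx. u) u)) 3) + 7) in -1), ∅)} | St=∅]
→ final value -3

Answer: -3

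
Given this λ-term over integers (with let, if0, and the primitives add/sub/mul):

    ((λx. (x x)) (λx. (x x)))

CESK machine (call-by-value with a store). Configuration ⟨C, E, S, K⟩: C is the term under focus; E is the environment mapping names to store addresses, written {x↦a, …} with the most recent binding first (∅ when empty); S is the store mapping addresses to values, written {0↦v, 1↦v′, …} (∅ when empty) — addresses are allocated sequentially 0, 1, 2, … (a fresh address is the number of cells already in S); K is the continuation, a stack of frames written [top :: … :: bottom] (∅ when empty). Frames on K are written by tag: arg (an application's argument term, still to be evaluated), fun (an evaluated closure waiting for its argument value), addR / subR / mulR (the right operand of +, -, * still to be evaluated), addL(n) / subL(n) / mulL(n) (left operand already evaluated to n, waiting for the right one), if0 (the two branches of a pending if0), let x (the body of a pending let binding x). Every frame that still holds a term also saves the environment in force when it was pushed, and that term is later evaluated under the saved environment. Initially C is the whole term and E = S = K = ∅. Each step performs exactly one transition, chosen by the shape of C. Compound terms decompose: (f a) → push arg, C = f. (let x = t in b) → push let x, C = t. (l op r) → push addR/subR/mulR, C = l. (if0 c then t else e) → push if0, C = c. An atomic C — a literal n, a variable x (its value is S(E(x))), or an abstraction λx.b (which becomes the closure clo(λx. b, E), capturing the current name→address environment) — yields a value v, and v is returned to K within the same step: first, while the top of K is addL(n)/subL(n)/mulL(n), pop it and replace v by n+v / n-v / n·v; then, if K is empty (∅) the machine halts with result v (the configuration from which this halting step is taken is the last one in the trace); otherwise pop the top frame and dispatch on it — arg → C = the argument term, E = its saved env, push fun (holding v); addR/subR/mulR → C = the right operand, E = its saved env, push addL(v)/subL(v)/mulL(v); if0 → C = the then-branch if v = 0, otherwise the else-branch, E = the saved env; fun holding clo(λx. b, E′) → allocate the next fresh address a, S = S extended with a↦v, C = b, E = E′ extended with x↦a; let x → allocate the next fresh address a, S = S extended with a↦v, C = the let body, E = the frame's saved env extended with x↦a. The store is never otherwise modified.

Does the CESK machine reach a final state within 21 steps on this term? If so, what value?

[0] ⟨C=((λx. (x x)) (λx. (x x))); E=∅; S=∅; K=∅⟩
[1] ⟨C=(λx. (x x)); E=∅; S=∅; K=[arg]⟩
[2] ⟨C=(λx. (x x)); E=∅; S=∅; K=[fun]⟩
[3] ⟨C=(x x); E={x↦0}; S={0↦clo(λx. (x x), ∅)}; K=∅⟩
[4] ⟨C=x; E={x↦0}; S={0↦clo(λx. (x x), ∅)}; K=[arg]⟩
[5] ⟨C=x; E={x↦0}; S={0↦clo(λx. (x x), ∅)}; K=[fun]⟩
[6] ⟨C=(x x); E={x↦1}; S={0↦clo(λx. (x x), ∅), 1↦clo(λx. (x x), ∅)}; K=∅⟩
[7] ⟨C=x; E={x↦1}; S={0↦clo(λx. (x x), ∅), 1↦clo(λx. (x x), ∅)}; K=[arg]⟩
[8] ⟨C=x; E={x↦1}; S={0↦clo(λx. (x x), ∅), 1↦clo(λx. (x x), ∅)}; K=[fun]⟩
[9] ⟨C=(x x); E={x↦2}; S={0↦clo(λx. (x x), ∅), 1↦clo(λx. (x x), ∅), 2↦clo(λx. (x x), ∅)}; K=∅⟩
[10] ⟨C=x; E={x↦2}; S={0↦clo(λx. (x x), ∅), 1↦clo(λx. (x x), ∅), 2↦clo(λx. (x x), ∅)}; K=[arg]⟩
[11] ⟨C=x; E={x↦2}; S={0↦clo(λx. (x x), ∅), 1↦clo(λx. (x x), ∅), 2↦clo(λx. (x x), ∅)}; K=[fun]⟩
[12] ⟨C=(x x); E={x↦3}; S={0↦clo(λx. (x x), ∅), 1↦clo(λx. (x x), ∅), 2↦clo(λx. (x x), ∅), 3↦clo(λx. (x x), ∅)}; K=∅⟩
[13] ⟨C=x; E={x↦3}; S={0↦clo(λx. (x x), ∅), 1↦clo(λx. (x x), ∅), 2↦clo(λx. (x x), ∅), 3↦clo(λx. (x x), ∅)}; K=[arg]⟩
[14] ⟨C=x; E={x↦3}; S={0↦clo(λx. (x x), ∅), 1↦clo(λx. (x x), ∅), 2↦clo(λx. (x x), ∅), 3↦clo(λx. (x x), ∅)}; K=[fun]⟩
[15] ⟨C=(x x); E={x↦4}; S={0↦clo(λx. (x x), ∅), 1↦clo(λx. (x x), ∅), 2↦clo(λx. (x x), ∅), 3↦clo(λx. (x x), ∅), 4↦clo(λx. (x x), ∅)}; K=∅⟩
[16] ⟨C=x; E={x↦4}; S={0↦clo(λx. (x x), ∅), 1↦clo(λx. (x x), ∅), 2↦clo(λx. (x x), ∅), 3↦clo(λx. (x x), ∅), 4↦clo(λx. (x x), ∅)}; K=[arg]⟩
[17] ⟨C=x; E={x↦4}; S={0↦clo(λx. (x x), ∅), 1↦clo(λx. (x x), ∅), 2↦clo(λx. (x x), ∅), 3↦clo(λx. (x x), ∅), 4↦clo(λx. (x x), ∅)}; K=[fun]⟩
[18] ⟨C=(x x); E={x↦5}; S={0↦clo(λx. (x x), ∅), 1↦clo(λx. (x x), ∅), 2↦clo(λx. (x x), ∅), 3↦clo(λx. (x x), ∅), 4↦clo(λx. (x x), ∅), 5↦clo(λx. (x x), ∅)}; K=∅⟩
[19] ⟨C=x; E={x↦5}; S={0↦clo(λx. (x x), ∅), 1↦clo(λx. (x x), ∅), 2↦clo(λx. (x x), ∅), 3↦clo(λx. (x x), ∅), 4↦clo(λx. (x x), ∅), 5↦clo(λx. (x x), ∅)}; K=[arg]⟩
[20] ⟨C=x; E={x↦5}; S={0↦clo(λx. (x x), ∅), 1↦clo(λx. (x x), ∅), 2↦clo(λx. (x x), ∅), 3↦clo(λx. (x x), ∅), 4↦clo(λx. (x x), ∅), 5↦clo(λx. (x x), ∅)}; K=[fun]⟩
[21] ⟨C=(x x); E={x↦6}; S={0↦clo(λx. (x x), ∅), 1↦clo(λx. (x x), ∅), 2↦clo(λx. (x x), ∅), 3↦clo(λx. (x x), ∅), 4↦clo(λx. (x x), ∅), 5↦clo(λx. (x x), ∅), 6↦clo(λx. (x x), ∅)}; K=∅⟩
→ 21 transitions taken and the configuration is still not final: no result within 21 steps

Answer: DIVERGES (no final state within 21 steps)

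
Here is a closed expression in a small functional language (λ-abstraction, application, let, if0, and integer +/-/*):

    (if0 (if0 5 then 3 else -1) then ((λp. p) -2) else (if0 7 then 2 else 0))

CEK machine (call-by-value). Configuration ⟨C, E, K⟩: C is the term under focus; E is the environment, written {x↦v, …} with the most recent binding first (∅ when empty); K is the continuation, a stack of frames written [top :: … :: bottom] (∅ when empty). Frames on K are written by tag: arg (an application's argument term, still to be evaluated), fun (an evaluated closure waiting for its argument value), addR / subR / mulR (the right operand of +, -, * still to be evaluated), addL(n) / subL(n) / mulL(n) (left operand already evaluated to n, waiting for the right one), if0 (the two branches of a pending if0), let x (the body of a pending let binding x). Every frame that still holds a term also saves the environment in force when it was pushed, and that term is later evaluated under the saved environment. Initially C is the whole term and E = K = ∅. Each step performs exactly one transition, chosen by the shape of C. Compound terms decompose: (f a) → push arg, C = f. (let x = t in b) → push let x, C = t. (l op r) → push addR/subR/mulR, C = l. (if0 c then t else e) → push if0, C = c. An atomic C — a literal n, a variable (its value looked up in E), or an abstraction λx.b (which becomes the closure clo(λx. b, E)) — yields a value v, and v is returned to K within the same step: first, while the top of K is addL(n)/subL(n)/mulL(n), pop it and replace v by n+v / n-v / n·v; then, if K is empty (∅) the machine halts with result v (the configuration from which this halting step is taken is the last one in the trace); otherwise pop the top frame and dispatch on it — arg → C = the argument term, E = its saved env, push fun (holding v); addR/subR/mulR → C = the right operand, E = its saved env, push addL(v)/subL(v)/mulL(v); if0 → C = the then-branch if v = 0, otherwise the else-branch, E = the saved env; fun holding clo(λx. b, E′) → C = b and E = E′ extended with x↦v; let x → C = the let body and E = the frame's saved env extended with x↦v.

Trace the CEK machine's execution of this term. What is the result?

Answer: 0

Execution trace:
0. <C=(if0 (if0 5 then 3 else -1) then ((λp. p) -2) else (if0 7 then 2 else 0)), E=∅, K=∅>
1. <C=(if0 5 then 3 else -1), E=∅, K=[if0]>
2. <C=5, E=∅, K=[if0 :: if0]>
3. <C=-1, E=∅, K=[if0]>
4. <C=(if0 7 then 2 else 0), E=∅, K=∅>
5. <C=7, E=∅, K=[if0]>
6. <C=0, E=∅, K=∅>
→ final value 0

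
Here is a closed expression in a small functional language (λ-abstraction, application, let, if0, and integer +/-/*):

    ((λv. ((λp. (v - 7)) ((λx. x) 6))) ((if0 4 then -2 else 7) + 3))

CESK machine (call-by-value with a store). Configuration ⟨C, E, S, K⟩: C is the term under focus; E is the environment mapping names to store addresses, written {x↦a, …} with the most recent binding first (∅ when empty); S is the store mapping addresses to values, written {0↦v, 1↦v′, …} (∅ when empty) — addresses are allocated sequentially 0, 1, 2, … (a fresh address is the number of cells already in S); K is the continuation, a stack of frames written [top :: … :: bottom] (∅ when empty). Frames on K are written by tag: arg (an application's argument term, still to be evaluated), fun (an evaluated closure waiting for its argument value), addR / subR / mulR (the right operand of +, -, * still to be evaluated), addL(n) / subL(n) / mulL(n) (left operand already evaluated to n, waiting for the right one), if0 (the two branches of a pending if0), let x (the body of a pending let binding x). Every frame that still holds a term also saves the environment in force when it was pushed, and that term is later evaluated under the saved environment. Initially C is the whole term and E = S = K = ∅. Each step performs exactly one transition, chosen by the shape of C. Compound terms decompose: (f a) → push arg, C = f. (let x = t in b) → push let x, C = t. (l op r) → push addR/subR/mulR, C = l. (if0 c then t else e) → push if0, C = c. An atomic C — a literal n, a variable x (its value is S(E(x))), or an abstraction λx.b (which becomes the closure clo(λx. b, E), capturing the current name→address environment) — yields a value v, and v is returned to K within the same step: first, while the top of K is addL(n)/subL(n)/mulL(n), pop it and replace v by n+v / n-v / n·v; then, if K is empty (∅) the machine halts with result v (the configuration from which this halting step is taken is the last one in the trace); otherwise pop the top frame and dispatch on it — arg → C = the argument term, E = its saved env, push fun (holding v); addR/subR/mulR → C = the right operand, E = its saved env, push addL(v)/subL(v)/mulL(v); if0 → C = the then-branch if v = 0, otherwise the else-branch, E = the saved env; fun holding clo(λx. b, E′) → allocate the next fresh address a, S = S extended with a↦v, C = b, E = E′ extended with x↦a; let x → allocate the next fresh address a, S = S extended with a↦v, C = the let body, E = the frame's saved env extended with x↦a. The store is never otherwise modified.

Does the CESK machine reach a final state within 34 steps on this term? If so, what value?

t=0: <C=((λv. ((λp. (v - 7)) ((λx. x) 6))) ((if0 4 then -2 else 7) + 3)), E=∅, S=∅, K=∅>
t=1: <C=(λv. ((λp. (v - 7)) ((λx. x) 6))), E=∅, S=∅, K=[arg]>
t=2: <C=((if0 4 then -2 else 7) + 3), E=∅, S=∅, K=[fun]>
t=3: <C=(if0 4 then -2 else 7), E=∅, S=∅, K=[addR :: fun]>
t=4: <C=4, E=∅, S=∅, K=[if0 :: addR :: fun]>
t=5: <C=7, E=∅, S=∅, K=[addR :: fun]>
t=6: <C=3, E=∅, S=∅, K=[addL(7) :: fun]>
t=7: <C=((λp. (v - 7)) ((λx. x) 6)), E={v↦0}, S={0↦10}, K=∅>
t=8: <C=(λp. (v - 7)), E={v↦0}, S={0↦10}, K=[arg]>
t=9: <C=((λx. x) 6), E={v↦0}, S={0↦10}, K=[fun]>
t=10: <C=(λx. x), E={v↦0}, S={0↦10}, K=[arg :: fun]>
t=11: <C=6, E={v↦0}, S={0↦10}, K=[fun :: fun]>
t=12: <C=x, E={x↦1, v↦0}, S={0↦10, 1↦6}, K=[fun]>
t=13: <C=(v - 7), E={p↦2, v↦0}, S={0↦10, 1↦6, 2↦6}, K=∅>
t=14: <C=v, E={p↦2, v↦0}, S={0↦10, 1↦6, 2↦6}, K=[subR]>
t=15: <C=7, E={p↦2, v↦0}, S={0↦10, 1↦6, 2↦6}, K=[subL(10)]>
→ final value 3

Answer: 3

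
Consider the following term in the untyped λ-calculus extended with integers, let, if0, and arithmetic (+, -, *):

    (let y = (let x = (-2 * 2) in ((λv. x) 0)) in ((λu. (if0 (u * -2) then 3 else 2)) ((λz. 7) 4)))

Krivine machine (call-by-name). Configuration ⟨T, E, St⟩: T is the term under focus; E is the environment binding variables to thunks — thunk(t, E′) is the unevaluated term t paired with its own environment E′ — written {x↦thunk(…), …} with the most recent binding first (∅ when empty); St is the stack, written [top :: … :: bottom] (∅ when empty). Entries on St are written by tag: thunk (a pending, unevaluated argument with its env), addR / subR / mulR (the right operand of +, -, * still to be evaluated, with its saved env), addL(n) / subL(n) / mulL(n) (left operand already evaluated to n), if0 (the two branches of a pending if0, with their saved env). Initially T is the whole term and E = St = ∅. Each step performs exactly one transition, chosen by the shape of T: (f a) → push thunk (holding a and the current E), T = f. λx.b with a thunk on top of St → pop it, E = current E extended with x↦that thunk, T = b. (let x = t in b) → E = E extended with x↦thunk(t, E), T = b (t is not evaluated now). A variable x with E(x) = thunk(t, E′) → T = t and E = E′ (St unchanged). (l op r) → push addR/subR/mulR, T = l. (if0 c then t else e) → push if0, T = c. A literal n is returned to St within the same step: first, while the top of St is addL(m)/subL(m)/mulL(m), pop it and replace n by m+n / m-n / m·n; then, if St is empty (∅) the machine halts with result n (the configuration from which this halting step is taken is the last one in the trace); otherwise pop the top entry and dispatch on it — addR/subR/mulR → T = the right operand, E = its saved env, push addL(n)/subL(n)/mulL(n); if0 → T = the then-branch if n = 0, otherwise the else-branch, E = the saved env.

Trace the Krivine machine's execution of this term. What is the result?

Answer: 2

Machine steps:
t=0: <T=(let y = (let x = (-2 * 2) in ((λv. x) 0)) in ((λu. (if0 (u * -2) then 3 else 2)) ((λz. 7) 4))), E=∅, St=∅>
t=1: <T=((λu. (if0 (u * -2) then 3 else 2)) ((λz. 7) 4)), E={y↦thunk((let x = (-2 * 2) in ((λv. x) 0)), ∅)}, St=∅>
t=2: <T=(λu. (if0 (u * -2) then 3 else 2)), E={y↦thunk((let x = (-2 * 2) in ((λv. x) 0)), ∅)}, St=[thunk]>
t=3: <T=(if0 (u * -2) then 3 else 2), E={u↦thunk(((λz. 7) 4), {y↦thunk((let x = (-2 * 2) in ((λv. x) 0)), ∅)}), y↦thunk((let x = (-2 * 2) in ((λv. x) 0)), ∅)}, St=∅>
t=4: <T=(u * -2), E={u↦thunk(((λz. 7) 4), {y↦thunk((let x = (-2 * 2) in ((λv. x) 0)), ∅)}), y↦thunk((let x = (-2 * 2) in ((λv. x) 0)), ∅)}, St=[if0]>
t=5: <T=u, E={u↦thunk(((λz. 7) 4), {y↦thunk((let x = (-2 * 2) in ((λv. x) 0)), ∅)}), y↦thunk((let x = (-2 * 2) in ((λv. x) 0)), ∅)}, St=[mulR :: if0]>
t=6: <T=((λz. 7) 4), E={y↦thunk((let x = (-2 * 2) in ((λv. x) 0)), ∅)}, St=[mulR :: if0]>
t=7: <T=(λz. 7), E={y↦thunk((let x = (-2 * 2) in ((λv. x) 0)), ∅)}, St=[thunk :: mulR :: if0]>
t=8: <T=7, E={z↦thunk(4, {y↦thunk((let x = (-2 * 2) in ((λv. x) 0)), ∅)}), y↦thunk((let x = (-2 * 2) in ((λv. x) 0)), ∅)}, St=[mulR :: if0]>
t=9: <T=-2, E={u↦thunk(((λz. 7) 4), {y↦thunk((let x = (-2 * 2) in ((λv. x) 0)), ∅)}), y↦thunk((let x = (-2 * 2) in ((λv. x) 0)), ∅)}, St=[mulL(7) :: if0]>
t=10: <T=2, E={u↦thunk(((λz. 7) 4), {y↦thunk((let x = (-2 * 2) in ((λv. x) 0)), ∅)}), y↦thunk((let x = (-2 * 2) in ((λv. x) 0)), ∅)}, St=∅>
→ final value 2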